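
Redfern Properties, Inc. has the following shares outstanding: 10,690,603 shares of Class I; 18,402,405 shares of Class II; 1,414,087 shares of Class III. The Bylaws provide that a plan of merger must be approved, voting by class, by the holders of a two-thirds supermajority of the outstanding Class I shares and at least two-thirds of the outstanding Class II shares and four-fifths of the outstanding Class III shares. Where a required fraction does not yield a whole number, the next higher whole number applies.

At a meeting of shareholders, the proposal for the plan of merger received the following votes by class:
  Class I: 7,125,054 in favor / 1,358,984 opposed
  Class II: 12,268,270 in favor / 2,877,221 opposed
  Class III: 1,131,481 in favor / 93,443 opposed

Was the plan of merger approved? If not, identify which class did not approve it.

Not approved — the Class I shares did not give the required vote.

Class I: 2/3 of 10690603 = 7127068.67, rounded up to 7127069; 7,127,069 required, 7,125,054 in favor — not approved.
Class II: 2/3 of 18402405 = 12268270; 12,268,270 required, 12,268,270 in favor — approved.
Class III: 4/5 of 1414087 = 1131269.60, rounded up to 1131270; 1,131,270 required, 1,131,481 in favor — approved.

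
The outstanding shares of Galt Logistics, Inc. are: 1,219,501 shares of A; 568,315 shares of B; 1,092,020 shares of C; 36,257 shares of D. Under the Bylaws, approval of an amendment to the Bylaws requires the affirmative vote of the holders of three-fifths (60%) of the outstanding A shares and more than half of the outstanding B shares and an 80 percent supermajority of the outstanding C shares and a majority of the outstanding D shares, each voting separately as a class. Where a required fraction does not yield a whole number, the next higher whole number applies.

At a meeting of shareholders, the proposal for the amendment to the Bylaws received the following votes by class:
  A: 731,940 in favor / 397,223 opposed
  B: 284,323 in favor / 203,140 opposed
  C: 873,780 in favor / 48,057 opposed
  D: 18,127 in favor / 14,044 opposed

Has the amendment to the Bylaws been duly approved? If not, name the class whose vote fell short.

A: 3/5 of 1219501 = 731700.60, rounded up to 731701; 731,701 required, 731,940 in favor — approved.
B: a majority of 568315 is 284158; 284,158 required, 284,323 in favor — approved.
C: 4/5 of 1092020 = 873616; 873,616 required, 873,780 in favor — approved.
D: a majority of 36257 is 18129; 18,129 required, 18,127 in favor — not approved.

Not approved — the D shares did not give the required vote.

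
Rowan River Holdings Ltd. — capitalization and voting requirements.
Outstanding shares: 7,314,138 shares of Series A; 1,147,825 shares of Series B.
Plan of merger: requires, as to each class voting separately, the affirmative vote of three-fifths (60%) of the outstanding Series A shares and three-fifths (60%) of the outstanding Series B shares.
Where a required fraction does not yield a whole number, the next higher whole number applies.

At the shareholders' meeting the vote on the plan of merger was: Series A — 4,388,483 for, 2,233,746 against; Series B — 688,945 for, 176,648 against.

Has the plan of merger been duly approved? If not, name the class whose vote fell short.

Approved — every class gave the required vote.

Series A: 3/5 of 7314138 = 4388482.80, rounded up to 4388483; 4,388,483 required, 4,388,483 in favor — approved.
Series B: 3/5 of 1147825 = 688695; 688,695 required, 688,945 in favor — approved.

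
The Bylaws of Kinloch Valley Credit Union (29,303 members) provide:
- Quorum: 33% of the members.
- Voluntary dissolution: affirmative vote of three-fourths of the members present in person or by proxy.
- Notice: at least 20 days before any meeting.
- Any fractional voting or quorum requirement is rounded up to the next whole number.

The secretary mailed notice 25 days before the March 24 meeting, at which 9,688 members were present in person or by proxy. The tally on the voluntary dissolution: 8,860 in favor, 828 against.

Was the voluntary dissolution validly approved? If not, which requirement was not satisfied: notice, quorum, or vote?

Notice: 25 days given; 20 required. Satisfied.
Quorum: 33% of 29,303 = 9,669.99, rounded up to 9,670; 9,688 present. Satisfied.
Vote: requires three-fourths of those present (9,688); 3/4 of 9688 = 7266, so 7,266 needed; 8,860 in favor. Satisfied.

Valid — all requirements satisfied.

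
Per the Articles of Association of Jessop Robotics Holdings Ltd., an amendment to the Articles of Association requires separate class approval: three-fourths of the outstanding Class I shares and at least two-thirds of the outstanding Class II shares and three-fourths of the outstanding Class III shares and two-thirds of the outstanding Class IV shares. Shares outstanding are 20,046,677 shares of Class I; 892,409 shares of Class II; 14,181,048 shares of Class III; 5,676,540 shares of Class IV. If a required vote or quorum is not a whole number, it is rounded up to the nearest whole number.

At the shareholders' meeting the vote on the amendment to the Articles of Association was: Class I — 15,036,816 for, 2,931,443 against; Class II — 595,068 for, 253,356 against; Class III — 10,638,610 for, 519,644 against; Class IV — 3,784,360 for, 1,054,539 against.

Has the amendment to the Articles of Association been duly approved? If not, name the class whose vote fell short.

Approved — every class gave the required vote.

Class I: 3/4 of 20046677 = 15035007.75, rounded up to 15035008; 15,035,008 required, 15,036,816 in favor — approved.
Class II: 2/3 of 892409 = 594939.33, rounded up to 594940; 594,940 required, 595,068 in favor — approved.
Class III: 3/4 of 14181048 = 10635786; 10,635,786 required, 10,638,610 in favor — approved.
Class IV: 2/3 of 5676540 = 3784360; 3,784,360 required, 3,784,360 in favor — approved.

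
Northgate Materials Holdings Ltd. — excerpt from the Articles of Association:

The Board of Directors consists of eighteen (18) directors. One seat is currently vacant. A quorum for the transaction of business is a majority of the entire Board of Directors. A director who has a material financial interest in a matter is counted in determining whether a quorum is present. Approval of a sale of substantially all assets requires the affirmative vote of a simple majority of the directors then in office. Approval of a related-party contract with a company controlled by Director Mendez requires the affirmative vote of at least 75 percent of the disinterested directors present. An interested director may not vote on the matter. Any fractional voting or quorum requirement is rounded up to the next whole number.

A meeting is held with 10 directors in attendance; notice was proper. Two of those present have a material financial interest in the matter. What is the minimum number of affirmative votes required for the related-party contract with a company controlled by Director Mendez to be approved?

The related-party contract with a company controlled by Director Mendez requires three-fourths of the disinterested directors present (10 − 2 = 8).
3/4 of 8 = 6.

6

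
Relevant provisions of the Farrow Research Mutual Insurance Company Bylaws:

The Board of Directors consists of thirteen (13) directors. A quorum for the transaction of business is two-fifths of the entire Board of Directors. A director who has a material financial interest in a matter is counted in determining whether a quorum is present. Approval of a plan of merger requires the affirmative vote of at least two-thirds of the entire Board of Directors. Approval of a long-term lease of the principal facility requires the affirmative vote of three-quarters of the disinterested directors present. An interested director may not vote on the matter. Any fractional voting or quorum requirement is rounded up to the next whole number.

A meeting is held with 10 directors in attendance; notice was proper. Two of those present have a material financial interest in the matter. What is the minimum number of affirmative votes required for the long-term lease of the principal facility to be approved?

The long-term lease of the principal facility requires three-fourths of the disinterested directors present (10 − 2 = 8).
3/4 of 8 = 6.

6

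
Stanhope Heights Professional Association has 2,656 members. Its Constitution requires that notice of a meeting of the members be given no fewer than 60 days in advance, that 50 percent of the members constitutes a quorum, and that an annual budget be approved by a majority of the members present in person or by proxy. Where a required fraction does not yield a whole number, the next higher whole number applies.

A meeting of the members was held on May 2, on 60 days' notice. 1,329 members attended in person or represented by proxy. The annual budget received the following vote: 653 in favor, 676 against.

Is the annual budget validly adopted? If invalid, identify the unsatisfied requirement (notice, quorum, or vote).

Invalid — vote requirement not satisfied.

Notice: 60 days given; 60 required. Satisfied.
Quorum: 50% of 2,656 = 1,328; 1,329 present. Satisfied.
Vote: requires a majority of those present (1,329); a majority of 1329 is 665, so 665 needed; 653 in favor. Not satisfied.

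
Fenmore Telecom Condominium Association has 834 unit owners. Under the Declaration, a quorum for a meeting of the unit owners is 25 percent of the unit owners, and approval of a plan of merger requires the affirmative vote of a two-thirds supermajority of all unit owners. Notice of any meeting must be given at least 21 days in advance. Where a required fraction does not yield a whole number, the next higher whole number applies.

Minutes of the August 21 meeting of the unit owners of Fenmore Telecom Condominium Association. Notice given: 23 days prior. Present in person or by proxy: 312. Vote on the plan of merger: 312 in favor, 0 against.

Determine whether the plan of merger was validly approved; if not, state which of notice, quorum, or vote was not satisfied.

Invalid — vote requirement not satisfied.

Notice: 23 days given; 21 required. Satisfied.
Quorum: 25% of 834 = 208.50, rounded up to 209; 312 present. Satisfied.
Vote: requires two-thirds of all unit owners (834); 2/3 of 834 = 556, so 556 needed; 312 in favor. Not satisfied.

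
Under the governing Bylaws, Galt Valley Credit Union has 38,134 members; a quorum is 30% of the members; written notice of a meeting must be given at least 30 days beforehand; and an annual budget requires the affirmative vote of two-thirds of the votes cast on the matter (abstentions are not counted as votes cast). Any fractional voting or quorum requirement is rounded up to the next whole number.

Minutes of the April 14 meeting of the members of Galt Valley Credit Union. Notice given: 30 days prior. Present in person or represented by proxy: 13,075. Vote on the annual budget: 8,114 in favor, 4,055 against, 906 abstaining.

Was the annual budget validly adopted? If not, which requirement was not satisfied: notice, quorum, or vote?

Notice: 30 days given; 30 required. Satisfied.
Quorum: 30% of 38,134 = 11,440.20, rounded up to 11,441; 13,075 present. Satisfied.
Vote: requires two-thirds of the votes cast (13,075 − 906 abstaining = 12,169); 2/3 of 12169 = 8112.67, rounded up to 8113, so 8,113 needed; 8,114 in favor. Satisfied.

Valid — all requirements satisfied.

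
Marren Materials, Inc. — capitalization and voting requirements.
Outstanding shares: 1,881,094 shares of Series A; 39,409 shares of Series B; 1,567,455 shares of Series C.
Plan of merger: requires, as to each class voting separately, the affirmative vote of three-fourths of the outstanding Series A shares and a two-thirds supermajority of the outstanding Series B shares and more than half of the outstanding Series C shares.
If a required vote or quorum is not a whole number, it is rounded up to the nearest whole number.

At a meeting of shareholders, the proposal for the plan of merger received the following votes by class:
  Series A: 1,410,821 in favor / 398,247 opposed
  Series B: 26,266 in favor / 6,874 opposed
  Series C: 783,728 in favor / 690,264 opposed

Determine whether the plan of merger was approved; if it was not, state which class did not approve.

Not approved — the Series B shares did not give the required vote.

Series A: 3/4 of 1881094 = 1410820.50, rounded up to 1410821; 1,410,821 required, 1,410,821 in favor — approved.
Series B: 2/3 of 39409 = 26272.67, rounded up to 26273; 26,273 required, 26,266 in favor — not approved.
Series C: a majority of 1567455 is 783728; 783,728 required, 783,728 in favor — approved.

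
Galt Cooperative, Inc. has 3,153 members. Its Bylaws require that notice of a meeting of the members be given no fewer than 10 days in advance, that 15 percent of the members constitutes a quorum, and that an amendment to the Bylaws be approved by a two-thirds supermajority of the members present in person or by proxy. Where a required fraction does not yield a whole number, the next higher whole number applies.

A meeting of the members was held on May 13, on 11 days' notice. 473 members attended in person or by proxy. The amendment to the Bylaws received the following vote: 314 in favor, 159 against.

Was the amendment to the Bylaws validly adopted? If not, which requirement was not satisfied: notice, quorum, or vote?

Invalid — vote requirement not satisfied.

Notice: 11 days given; 10 required. Satisfied.
Quorum: 15% of 3,153 = 472.95, rounded up to 473; 473 present. Satisfied.
Vote: requires two-thirds of those present (473); 2/3 of 473 = 315.33, rounded up to 316, so 316 needed; 314 in favor. Not satisfied.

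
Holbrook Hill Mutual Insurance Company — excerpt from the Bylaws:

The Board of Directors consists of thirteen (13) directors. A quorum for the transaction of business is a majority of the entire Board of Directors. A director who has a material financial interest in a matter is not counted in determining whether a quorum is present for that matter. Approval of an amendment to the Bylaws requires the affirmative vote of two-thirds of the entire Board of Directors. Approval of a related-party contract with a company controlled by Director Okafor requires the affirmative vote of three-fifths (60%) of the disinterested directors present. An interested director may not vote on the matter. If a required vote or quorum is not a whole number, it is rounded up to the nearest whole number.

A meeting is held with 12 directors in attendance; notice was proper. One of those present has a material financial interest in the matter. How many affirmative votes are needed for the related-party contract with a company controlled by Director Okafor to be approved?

7

The related-party contract with a company controlled by Director Okafor requires three-fifths of the disinterested directors present (12 − 1 = 11).
3/5 of 11 = 6.60, rounded up to 7.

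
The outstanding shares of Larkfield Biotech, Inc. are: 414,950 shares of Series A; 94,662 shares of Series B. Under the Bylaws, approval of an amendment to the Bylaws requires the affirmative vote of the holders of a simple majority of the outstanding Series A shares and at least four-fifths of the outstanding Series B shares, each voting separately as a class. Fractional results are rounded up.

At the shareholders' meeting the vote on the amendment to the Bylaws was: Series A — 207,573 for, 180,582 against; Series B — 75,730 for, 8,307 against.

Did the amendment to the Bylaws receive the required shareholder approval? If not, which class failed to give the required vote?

Series A: a majority of 414950 is 207476; 207,476 required, 207,573 in favor — approved.
Series B: 4/5 of 94662 = 75729.60, rounded up to 75730; 75,730 required, 75,730 in favor — approved.

Approved — every class gave the required vote.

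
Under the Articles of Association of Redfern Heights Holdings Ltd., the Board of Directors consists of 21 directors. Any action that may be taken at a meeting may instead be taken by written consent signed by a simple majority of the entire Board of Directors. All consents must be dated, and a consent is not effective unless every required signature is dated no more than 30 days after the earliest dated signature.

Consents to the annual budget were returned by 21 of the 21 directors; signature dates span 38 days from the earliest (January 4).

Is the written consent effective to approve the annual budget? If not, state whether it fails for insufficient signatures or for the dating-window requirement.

Not effective — dating-window requirement not satisfied.

Signatures required: a simple majority of 21 — a majority of 21 is 11, so 11 needed; 21 signed. Sufficient.
Dating window: the latest signature is 38 days after the earliest; the limit is 30 days. Outside the window.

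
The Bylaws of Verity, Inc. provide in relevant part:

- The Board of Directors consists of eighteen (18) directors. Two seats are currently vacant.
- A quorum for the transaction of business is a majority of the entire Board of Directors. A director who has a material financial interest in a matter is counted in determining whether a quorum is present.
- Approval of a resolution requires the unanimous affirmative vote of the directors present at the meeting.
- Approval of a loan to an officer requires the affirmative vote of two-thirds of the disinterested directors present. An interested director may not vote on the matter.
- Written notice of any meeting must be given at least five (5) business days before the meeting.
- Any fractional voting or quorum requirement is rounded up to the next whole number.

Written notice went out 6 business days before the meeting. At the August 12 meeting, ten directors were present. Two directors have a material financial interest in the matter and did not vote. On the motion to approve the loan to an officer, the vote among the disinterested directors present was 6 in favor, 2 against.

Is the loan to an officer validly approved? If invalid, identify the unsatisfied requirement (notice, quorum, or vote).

Notice: 6 business days given; 5 required (6 ≥ 5). Satisfied.
Quorum: 10 present (interested directors count toward quorum); quorum is 10. Satisfied.
Vote: the loan to an officer requires two-thirds of the disinterested directors present (10 − 2 = 8). 2/3 of 8 = 5.33, rounded up to 6, so 6 affirmative votes are needed; 6 voted in favor. Satisfied.

Valid — all requirements satisfied.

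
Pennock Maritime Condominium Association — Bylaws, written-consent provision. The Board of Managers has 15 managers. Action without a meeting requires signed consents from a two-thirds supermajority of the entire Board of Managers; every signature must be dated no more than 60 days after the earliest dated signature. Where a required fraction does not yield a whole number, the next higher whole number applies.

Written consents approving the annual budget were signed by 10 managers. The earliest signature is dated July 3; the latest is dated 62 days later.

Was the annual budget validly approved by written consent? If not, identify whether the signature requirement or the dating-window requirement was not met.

Signatures required: a two-thirds supermajority of 15 — 2/3 of 15 = 10, so 10 needed; 10 signed. Sufficient.
Dating window: the latest signature is 62 days after the earliest; the limit is 60 days. Outside the window.

Not effective — dating-window requirement not satisfied.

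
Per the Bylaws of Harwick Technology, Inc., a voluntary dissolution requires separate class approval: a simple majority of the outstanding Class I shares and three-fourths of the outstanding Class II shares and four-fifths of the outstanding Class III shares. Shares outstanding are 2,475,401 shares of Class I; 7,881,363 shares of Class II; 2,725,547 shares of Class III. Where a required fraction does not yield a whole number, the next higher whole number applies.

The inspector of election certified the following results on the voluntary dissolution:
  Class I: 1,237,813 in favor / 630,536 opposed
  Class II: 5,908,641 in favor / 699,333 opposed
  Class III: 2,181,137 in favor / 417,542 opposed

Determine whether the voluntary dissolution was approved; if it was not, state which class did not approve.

Not approved — the Class II shares did not give the required vote.

Class I: a majority of 2475401 is 1237701; 1,237,701 required, 1,237,813 in favor — approved.
Class II: 3/4 of 7881363 = 5911022.25, rounded up to 5911023; 5,911,023 required, 5,908,641 in favor — not approved.
Class III: 4/5 of 2725547 = 2180437.60, rounded up to 2180438; 2,180,438 required, 2,181,137 in favor — approved.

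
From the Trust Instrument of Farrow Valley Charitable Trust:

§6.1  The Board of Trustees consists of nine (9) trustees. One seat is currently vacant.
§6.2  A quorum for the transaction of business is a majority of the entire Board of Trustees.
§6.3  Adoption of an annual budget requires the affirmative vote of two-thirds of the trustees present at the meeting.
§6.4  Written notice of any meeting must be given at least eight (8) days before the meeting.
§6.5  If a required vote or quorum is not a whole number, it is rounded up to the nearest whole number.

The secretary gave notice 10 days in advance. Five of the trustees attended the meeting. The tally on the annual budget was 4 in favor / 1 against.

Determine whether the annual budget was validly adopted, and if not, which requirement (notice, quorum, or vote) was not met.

Valid — all requirements satisfied.

Notice: 10 days given; 8 required (10 ≥ 8). Satisfied.
Quorum: 5 present; quorum is 5. Satisfied.
Vote: the annual budget requires two-thirds of the trustees present (5). 2/3 of 5 = 3.33, rounded up to 4, so 4 affirmative votes are needed; 4 voted in favor. Satisfied.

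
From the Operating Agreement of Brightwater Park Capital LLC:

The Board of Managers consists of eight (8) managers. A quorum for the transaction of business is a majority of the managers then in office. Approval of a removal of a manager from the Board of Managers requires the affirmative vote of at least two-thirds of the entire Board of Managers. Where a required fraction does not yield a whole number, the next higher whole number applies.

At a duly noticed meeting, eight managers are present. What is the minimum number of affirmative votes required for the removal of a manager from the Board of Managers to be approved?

The removal of a manager from the Board of Managers requires two-thirds of the entire Board of Managers (8).
2/3 of 8 = 5.33, rounded up to 6.

6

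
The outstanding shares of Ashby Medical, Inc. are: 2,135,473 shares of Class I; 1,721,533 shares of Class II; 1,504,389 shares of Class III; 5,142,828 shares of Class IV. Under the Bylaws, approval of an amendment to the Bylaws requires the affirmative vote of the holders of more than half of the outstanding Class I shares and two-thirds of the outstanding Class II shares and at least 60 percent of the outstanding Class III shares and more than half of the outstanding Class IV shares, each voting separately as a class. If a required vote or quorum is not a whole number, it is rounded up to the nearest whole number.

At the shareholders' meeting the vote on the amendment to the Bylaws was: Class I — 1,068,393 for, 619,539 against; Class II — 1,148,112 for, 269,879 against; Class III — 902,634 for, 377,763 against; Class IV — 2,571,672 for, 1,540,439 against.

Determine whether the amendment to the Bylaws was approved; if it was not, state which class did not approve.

Class I: a majority of 2135473 is 1067737; 1,067,737 required, 1,068,393 in favor — approved.
Class II: 2/3 of 1721533 = 1147688.67, rounded up to 1147689; 1,147,689 required, 1,148,112 in favor — approved.
Class III: 3/5 of 1504389 = 902633.40, rounded up to 902634; 902,634 required, 902,634 in favor — approved.
Class IV: a majority of 5142828 is 2571415; 2,571,415 required, 2,571,672 in favor — approved.

Approved — every class gave the required vote.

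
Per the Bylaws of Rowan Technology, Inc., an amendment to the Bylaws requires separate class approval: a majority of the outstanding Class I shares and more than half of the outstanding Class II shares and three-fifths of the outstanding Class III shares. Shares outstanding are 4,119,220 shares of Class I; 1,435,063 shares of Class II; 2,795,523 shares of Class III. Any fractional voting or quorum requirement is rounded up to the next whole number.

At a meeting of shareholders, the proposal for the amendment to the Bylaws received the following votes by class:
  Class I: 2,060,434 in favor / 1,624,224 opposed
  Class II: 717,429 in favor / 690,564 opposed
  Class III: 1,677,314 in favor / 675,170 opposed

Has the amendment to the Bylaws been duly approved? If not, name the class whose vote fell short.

Class I: a majority of 4119220 is 2059611; 2,059,611 required, 2,060,434 in favor — approved.
Class II: a majority of 1435063 is 717532; 717,532 required, 717,429 in favor — not approved.
Class III: 3/5 of 2795523 = 1677313.80, rounded up to 1677314; 1,677,314 required, 1,677,314 in favor — approved.

Not approved — the Class II shares did not give the required vote.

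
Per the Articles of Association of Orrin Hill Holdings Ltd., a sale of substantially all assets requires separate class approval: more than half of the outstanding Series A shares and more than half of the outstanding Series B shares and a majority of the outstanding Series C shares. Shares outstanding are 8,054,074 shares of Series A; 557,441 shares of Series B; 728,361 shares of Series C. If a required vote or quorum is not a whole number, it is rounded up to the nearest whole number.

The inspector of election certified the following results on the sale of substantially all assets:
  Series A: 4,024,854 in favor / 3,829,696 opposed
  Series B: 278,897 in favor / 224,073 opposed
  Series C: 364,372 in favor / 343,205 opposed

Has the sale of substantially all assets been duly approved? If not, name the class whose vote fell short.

Series A: a majority of 8054074 is 4027038; 4,027,038 required, 4,024,854 in favor — not approved.
Series B: a majority of 557441 is 278721; 278,721 required, 278,897 in favor — approved.
Series C: a majority of 728361 is 364181; 364,181 required, 364,372 in favor — approved.

Not approved — the Series A shares did not give the required vote.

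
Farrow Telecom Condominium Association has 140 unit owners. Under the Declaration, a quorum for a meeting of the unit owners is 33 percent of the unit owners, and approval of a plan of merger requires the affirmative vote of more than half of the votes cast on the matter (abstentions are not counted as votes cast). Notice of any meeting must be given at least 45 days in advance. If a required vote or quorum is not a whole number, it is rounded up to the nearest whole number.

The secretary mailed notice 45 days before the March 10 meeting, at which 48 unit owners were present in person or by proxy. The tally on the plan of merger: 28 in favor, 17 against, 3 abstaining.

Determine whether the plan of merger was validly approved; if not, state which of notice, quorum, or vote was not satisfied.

Notice: 45 days given; 45 required. Satisfied.
Quorum: 33% of 140 = 46.20, rounded up to 47; 48 present. Satisfied.
Vote: requires a majority of the votes cast (48 − 3 abstaining = 45); a majority of 45 is 23, so 23 needed; 28 in favor. Satisfied.

Valid — all requirements satisfied.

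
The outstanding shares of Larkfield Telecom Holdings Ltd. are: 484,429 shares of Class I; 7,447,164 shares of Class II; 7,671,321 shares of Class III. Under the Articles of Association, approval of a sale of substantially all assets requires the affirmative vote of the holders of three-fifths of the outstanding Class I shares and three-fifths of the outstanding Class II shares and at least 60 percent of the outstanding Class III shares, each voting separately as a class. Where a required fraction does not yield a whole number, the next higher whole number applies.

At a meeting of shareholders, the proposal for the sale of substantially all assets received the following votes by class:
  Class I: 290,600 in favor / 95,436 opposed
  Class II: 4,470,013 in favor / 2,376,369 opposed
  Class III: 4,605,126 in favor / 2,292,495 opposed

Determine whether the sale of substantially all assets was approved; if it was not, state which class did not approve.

Not approved — the Class I shares did not give the required vote.

Class I: 3/5 of 484429 = 290657.40, rounded up to 290658; 290,658 required, 290,600 in favor — not approved.
Class II: 3/5 of 7447164 = 4468298.40, rounded up to 4468299; 4,468,299 required, 4,470,013 in favor — approved.
Class III: 3/5 of 7671321 = 4602792.60, rounded up to 4602793; 4,602,793 required, 4,605,126 in favor — approved.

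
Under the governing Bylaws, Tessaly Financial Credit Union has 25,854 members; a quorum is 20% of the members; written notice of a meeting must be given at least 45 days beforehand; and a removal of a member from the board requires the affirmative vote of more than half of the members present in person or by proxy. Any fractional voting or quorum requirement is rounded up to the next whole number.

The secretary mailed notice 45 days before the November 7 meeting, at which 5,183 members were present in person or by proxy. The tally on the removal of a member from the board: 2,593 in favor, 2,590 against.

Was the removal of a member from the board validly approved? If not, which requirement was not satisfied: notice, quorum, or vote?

Notice: 45 days given; 45 required. Satisfied.
Quorum: 20% of 25,854 = 5,170.80, rounded up to 5,171; 5,183 present. Satisfied.
Vote: requires a majority of those present (5,183); a majority of 5183 is 2592, so 2,592 needed; 2,593 in favor. Satisfied.

Valid — all requirements satisfied.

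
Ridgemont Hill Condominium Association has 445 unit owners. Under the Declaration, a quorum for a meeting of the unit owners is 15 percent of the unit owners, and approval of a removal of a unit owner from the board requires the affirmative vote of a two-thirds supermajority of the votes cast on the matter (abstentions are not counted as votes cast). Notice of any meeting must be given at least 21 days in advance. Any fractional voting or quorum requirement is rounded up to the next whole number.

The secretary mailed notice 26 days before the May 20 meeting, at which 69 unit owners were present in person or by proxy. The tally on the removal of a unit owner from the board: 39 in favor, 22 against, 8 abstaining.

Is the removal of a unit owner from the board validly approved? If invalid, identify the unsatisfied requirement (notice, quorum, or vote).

Notice: 26 days given; 21 required. Satisfied.
Quorum: 15% of 445 = 66.75, rounded up to 67; 69 present. Satisfied.
Vote: requires two-thirds of the votes cast (69 − 8 abstaining = 61); 2/3 of 61 = 40.67, rounded up to 41, so 41 needed; 39 in favor. Not satisfied.

Invalid — vote requirement not satisfied.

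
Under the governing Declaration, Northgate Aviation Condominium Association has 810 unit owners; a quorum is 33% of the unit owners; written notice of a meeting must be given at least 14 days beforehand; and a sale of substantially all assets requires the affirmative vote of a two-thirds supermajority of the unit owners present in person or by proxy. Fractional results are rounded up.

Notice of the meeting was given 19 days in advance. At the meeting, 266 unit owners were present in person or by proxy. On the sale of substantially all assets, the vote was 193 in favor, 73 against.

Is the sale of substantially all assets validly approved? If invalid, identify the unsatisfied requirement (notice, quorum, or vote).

Notice: 19 days given; 14 required. Satisfied.
Quorum: 33% of 810 = 267.30, rounded up to 268; 266 present. Not satisfied.
Vote: requires two-thirds of those present (266); 2/3 of 266 = 177.33, rounded up to 178, so 178 needed; 193 in favor. Satisfied.

Invalid — quorum requirement not satisfied.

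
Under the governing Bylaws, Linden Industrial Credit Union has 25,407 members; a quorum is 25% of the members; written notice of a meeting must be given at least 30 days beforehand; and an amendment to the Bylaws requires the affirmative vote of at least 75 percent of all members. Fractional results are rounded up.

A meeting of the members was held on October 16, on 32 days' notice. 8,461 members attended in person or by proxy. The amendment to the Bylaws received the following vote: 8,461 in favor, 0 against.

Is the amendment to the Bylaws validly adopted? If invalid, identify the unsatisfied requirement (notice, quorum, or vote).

Invalid — vote requirement not satisfied.

Notice: 32 days given; 30 required. Satisfied.
Quorum: 25% of 25,407 = 6,351.75, rounded up to 6,352; 8,461 present. Satisfied.
Vote: requires three-fourths of all members (25,407); 3/4 of 25407 = 19055.25, rounded up to 19056, so 19,056 needed; 8,461 in favor. Not satisfied.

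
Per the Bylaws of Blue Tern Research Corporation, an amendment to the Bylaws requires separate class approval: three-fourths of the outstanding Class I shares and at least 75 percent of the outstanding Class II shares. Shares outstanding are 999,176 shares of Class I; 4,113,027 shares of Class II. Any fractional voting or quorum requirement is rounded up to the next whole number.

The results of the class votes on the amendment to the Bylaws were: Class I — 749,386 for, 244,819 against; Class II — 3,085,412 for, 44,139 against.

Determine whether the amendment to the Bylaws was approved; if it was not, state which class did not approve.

Approved — every class gave the required vote.

Class I: 3/4 of 999176 = 749382; 749,382 required, 749,386 in favor — approved.
Class II: 3/4 of 4113027 = 3084770.25, rounded up to 3084771; 3,084,771 required, 3,085,412 in favor — approved.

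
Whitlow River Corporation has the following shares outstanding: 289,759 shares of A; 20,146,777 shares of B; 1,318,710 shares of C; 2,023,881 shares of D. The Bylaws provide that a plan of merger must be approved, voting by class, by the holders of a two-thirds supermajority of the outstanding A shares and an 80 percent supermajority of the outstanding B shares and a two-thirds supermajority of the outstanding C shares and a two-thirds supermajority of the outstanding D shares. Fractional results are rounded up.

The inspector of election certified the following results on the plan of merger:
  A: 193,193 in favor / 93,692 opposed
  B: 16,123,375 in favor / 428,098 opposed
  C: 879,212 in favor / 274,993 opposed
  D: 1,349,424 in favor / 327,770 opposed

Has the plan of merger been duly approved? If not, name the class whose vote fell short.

A: 2/3 of 289759 = 193172.67, rounded up to 193173; 193,173 required, 193,193 in favor — approved.
B: 4/5 of 20146777 = 16117421.60, rounded up to 16117422; 16,117,422 required, 16,123,375 in favor — approved.
C: 2/3 of 1318710 = 879140; 879,140 required, 879,212 in favor — approved.
D: 2/3 of 2023881 = 1349254; 1,349,254 required, 1,349,424 in favor — approved.

Approved — every class gave the required vote.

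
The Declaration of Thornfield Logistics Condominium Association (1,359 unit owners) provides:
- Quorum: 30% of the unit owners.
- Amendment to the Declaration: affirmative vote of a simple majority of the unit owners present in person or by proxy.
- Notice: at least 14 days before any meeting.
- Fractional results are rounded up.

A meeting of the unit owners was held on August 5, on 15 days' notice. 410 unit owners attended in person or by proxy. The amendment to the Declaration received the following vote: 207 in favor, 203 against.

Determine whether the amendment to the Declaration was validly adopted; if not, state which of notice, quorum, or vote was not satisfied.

Notice: 15 days given; 14 required. Satisfied.
Quorum: 30% of 1,359 = 407.70, rounded up to 408; 410 present. Satisfied.
Vote: requires a majority of those present (410); a majority of 410 is 206, so 206 needed; 207 in favor. Satisfied.

Valid — all requirements satisfied.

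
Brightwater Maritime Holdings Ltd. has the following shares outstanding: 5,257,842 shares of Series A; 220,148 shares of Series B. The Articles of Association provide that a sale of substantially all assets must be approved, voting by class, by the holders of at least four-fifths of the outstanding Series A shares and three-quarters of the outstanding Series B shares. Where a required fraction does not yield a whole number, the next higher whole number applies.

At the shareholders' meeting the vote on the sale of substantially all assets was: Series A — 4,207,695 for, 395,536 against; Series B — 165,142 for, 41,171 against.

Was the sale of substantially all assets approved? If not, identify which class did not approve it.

Approved — every class gave the required vote.

Series A: 4/5 of 5257842 = 4206273.60, rounded up to 4206274; 4,206,274 required, 4,207,695 in favor — approved.
Series B: 3/4 of 220148 = 165111; 165,111 required, 165,142 in favor — approved.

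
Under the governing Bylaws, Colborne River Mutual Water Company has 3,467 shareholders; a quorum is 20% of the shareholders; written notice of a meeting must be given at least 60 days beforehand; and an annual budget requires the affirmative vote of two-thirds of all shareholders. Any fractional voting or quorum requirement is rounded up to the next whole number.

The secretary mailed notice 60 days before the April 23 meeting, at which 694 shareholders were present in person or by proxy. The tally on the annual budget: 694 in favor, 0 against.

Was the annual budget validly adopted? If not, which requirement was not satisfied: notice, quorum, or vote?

Invalid — vote requirement not satisfied.

Notice: 60 days given; 60 required. Satisfied.
Quorum: 20% of 3,467 = 693.40, rounded up to 694; 694 present. Satisfied.
Vote: requires two-thirds of all shareholders (3,467); 2/3 of 3467 = 2311.33, rounded up to 2312, so 2,312 needed; 694 in favor. Not satisfied.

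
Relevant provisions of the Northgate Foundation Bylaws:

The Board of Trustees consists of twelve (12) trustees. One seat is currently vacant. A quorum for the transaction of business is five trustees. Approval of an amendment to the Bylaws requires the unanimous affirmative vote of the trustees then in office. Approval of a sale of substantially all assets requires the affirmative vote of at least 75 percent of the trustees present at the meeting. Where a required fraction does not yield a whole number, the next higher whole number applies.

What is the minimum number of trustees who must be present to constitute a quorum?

5

The quorum is fixed at 5.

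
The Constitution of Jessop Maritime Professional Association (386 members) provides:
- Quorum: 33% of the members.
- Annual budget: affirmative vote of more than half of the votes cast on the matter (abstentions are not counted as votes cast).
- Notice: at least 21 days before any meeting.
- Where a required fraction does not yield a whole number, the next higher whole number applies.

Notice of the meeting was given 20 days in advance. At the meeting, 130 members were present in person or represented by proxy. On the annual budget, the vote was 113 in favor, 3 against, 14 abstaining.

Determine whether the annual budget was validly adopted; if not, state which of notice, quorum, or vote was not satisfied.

Notice: 20 days given; 21 required. Not satisfied.
Quorum: 33% of 386 = 127.38, rounded up to 128; 130 present. Satisfied.
Vote: requires a majority of the votes cast (130 − 14 abstaining = 116); a majority of 116 is 59, so 59 needed; 113 in favor. Satisfied.

Invalid — notice requirement not satisfied.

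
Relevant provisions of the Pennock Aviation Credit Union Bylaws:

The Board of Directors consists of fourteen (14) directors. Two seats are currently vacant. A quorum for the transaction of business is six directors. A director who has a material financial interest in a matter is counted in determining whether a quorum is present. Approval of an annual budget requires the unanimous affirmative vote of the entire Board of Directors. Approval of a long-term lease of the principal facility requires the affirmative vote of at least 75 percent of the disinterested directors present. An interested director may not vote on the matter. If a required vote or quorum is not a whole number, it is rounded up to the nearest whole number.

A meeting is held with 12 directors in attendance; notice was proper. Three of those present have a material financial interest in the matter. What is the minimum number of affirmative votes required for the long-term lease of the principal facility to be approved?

The long-term lease of the principal facility requires three-fourths of the disinterested directors present (12 − 3 = 9).
3/4 of 9 = 6.75, rounded up to 7.

7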